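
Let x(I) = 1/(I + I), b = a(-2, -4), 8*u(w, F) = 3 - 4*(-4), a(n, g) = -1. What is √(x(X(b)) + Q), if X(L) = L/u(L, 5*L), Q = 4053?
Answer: √64829/4 ≈ 63.654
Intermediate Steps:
u(w, F) = 19/8 (u(w, F) = (3 - 4*(-4))/8 = (3 + 16)/8 = (⅛)*19 = 19/8)
b = -1
X(L) = 8*L/19 (X(L) = L/(19/8) = L*(8/19) = 8*L/19)
x(I) = 1/(2*I)
√(x(X(b)) + Q) = √(1/(2*(((8/19)*(-1)))) + 4053) = √(1/(2*(-8/19)) + 4053) = √((½)*(-19/8) + 4053) = √(-19/16 + 4053) = √(64829/16) = √64829/4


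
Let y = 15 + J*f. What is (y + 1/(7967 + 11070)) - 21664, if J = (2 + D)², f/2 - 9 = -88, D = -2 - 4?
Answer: -460257548/19037 ≈ -24177.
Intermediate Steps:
D = -6
f = -158 (f = 18 + 2*(-88) = 18 - 176 = -158)
J = 16 (J = (2 - 6)² = (-4)² = 16)
y = -2513 (y = 15 + 16*(-158) = 15 - 2528 = -2513)
(y + 1/(7967 + 11070)) - 21664 = (-2513 + 1/(7967 + 11070)) - 21664 = (-2513 + 1/19037) - 21664 = -47839980/19037 - 21664 = -460257548/19037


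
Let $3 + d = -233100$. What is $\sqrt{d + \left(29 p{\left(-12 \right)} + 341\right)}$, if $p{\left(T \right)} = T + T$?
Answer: $i \sqrt{233458} \approx 483.17 i$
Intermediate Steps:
$p{\left(T \right)} = 2 T$
$d = -233103$ ($d = -3 - 233100 = -233103$)
$\sqrt{d + \left(29 p{\left(-12 \right)} + 341\right)} = \sqrt{-233103 + \left(29 \cdot 2 \left(-12\right) + 341\right)} = \sqrt{-233103 + \left(29 \left(-24\right) + 341\right)} = \sqrt{-233103 + \left(-696 + 341\right)} = \sqrt{-233103 - 355} = \sqrt{-233458} = i \sqrt{233458}$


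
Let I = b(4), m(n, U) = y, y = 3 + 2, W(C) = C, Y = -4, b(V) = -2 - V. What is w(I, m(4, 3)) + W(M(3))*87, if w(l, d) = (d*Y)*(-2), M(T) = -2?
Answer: -134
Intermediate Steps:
y = 5
m(n, U) = 5
I = -6 (I = -2 - 1*4 = -2 - 4 = -6)
w(l, d) = 8*d (w(l, d) = (d*(-4))*(-2) = -4*d*(-2) = 8*d)
w(I, m(4, 3)) + W(M(3))*87 = 8*5 - 2*87 = 40 - 174 = -134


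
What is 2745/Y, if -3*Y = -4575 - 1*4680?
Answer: 549/617 ≈ 0.88979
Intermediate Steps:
Y = 3085 (Y = -(-4575 - 1*4680)/3 = -(-4575 - 4680)/3 = -⅓*(-9255) = 3085)
2745/Y = 2745/3085 = 2745*(1/3085) = 549/617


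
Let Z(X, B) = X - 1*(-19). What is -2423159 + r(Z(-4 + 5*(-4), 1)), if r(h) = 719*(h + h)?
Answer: -2430349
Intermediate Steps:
Z(X, B) = 19 + X (Z(X, B) = X + 19 = 19 + X)
r(h) = 1438*h (r(h) = 719*(2*h) = 1438*h)
-2423159 + r(Z(-4 + 5*(-4), 1)) = -2423159 + 1438*(19 + (-4 + 5*(-4))) = -2423159 + 1438*(19 + (-4 - 20)) = -2423159 + 1438*(19 - 24) = -2423159 + 1438*(-5) = -2423159 - 7190 = -2430349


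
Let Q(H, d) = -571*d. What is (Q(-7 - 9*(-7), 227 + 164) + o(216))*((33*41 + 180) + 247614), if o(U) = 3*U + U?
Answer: -55409545359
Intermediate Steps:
o(U) = 4*U
(Q(-7 - 9*(-7), 227 + 164) + o(216))*((33*41 + 180) + 247614) = (-571*(227 + 164) + 4*216)*((33*41 + 180) + 247614) = (-571*391 + 864)*((1353 + 180) + 247614) = (-223261 + 864)*(1533 + 247614) = -222397*249147 = -55409545359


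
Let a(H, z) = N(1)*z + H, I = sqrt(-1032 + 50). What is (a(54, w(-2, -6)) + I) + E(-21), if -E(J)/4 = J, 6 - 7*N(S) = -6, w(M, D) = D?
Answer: 894/7 + I*sqrt(982) ≈ 127.71 + 31.337*I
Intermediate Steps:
N(S) = 12/7 (N(S) = 6/7 - 1/7*(-6) = 6/7 + 6/7 = 12/7)
E(J) = -4*J
I = I*sqrt(982) (I = sqrt(-982) = I*sqrt(982) ≈ 31.337*I)
a(H, z) = H + 12*z/7 (a(H, z) = 12*z/7 + H = H + 12*z/7)
(a(54, w(-2, -6)) + I) + E(-21) = ((54 + (12/7)*(-6)) + I*sqrt(982)) - 4*(-21) = ((54 - 72/7) + I*sqrt(982)) + 84 = (306/7 + I*sqrt(982)) + 84 = 894/7 + I*sqrt(982)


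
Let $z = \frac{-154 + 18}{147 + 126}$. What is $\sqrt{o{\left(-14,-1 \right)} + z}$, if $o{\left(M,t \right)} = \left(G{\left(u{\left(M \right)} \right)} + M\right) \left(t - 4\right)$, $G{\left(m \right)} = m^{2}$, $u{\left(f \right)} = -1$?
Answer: $\frac{\sqrt{4807257}}{273} \approx 8.0313$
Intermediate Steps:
$z = - \frac{136}{273} \approx -0.49817$
$o{\left(M,t \right)} = \left(1 + M\right) \left(-4 + t\right)$ ($o{\left(M,t \right)} = \left(\left(-1\right)^{2} + M\right) \left(t - 4\right) = \left(1 + M\right) \left(-4 + t\right)$)
$\sqrt{o{\left(-14,-1 \right)} + z} = \sqrt{\left(-4 - 1 - -56 - -14\right) - \frac{136}{273}} = \sqrt{\left(-4 - 1 + 56 + 14\right) - \frac{136}{273}} = \sqrt{65 - \frac{136}{273}} = \sqrt{\frac{17609}{273}} = \frac{\sqrt{4807257}}{273}$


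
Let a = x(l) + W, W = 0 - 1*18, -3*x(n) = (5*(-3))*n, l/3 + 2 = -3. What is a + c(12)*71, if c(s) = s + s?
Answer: 1611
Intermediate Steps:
l = -15 (l = -6 + 3*(-3) = -6 - 9 = -15)
c(s) = 2*s
x(n) = 5*n (x(n) = -5*(-3)*n/3 = -(-5)*n = 5*n)
W = -18 (W = 0 - 18 = -18)
a = -93 (a = 5*(-15) - 18 = -75 - 18 = -93)
a + c(12)*71 = -93 + (2*12)*71 = -93 + 24*71 = -93 + 1704 = 1611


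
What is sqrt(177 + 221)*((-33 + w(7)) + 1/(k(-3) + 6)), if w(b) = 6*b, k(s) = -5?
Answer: 10*sqrt(398) ≈ 199.50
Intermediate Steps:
sqrt(177 + 221)*((-33 + w(7)) + 1/(k(-3) + 6)) = sqrt(177 + 221)*((-33 + 6*7) + 1/(-5 + 6)) = sqrt(398)*((-33 + 42) + 1/1) = sqrt(398)*(9 + 1) = sqrt(398)*10 = 10*sqrt(398)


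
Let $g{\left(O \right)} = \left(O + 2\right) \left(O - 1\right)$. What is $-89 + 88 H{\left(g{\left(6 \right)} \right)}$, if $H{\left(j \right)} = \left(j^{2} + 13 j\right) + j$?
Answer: $189991$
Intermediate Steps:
$g{\left(O \right)} = \left(-1 + O\right) \left(2 + O\right)$ ($g{\left(O \right)} = \left(2 + O\right) \left(-1 + O\right) = \left(-1 + O\right) \left(2 + O\right)$)
$H{\left(j \right)} = j^{2} + 14 j$
$-89 + 88 H{\left(g{\left(6 \right)} \right)} = -89 + 88 \left(-2 + 6 + 6^{2}\right) \left(14 + \left(-2 + 6 + 6^{2}\right)\right) = -89 + 88 \left(-2 + 6 + 36\right) \left(14 + \left(-2 + 6 + 36\right)\right) = -89 + 88 \cdot 40 \left(14 + 40\right) = -89 + 88 \cdot 40 \cdot 54 = -89 + 88 \cdot 2160 = -89 + 190080 = 189991$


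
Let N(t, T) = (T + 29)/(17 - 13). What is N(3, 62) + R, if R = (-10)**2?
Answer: 491/4 ≈ 122.75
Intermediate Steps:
N(t, T) = 29/4 + T/4 (N(t, T) = (29 + T)/4 = (29 + T)*(1/4) = 29/4 + T/4)
R = 100
N(3, 62) + R = (29/4 + (1/4)*62) + 100 = (29/4 + 31/2) + 100 = 91/4 + 100 = 491/4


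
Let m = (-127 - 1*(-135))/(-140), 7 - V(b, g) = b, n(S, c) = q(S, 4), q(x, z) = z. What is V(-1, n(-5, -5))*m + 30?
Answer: 1034/35 ≈ 29.543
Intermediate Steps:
n(S, c) = 4
V(b, g) = 7 - b
m = -2/35 (m = (-127 + 135)*(-1/140) = 8*(-1/140) = -2/35 ≈ -0.057143)
V(-1, n(-5, -5))*m + 30 = (7 - 1*(-1))*(-2/35) + 30 = (7 + 1)*(-2/35) + 30 = 8*(-2/35) + 30 = -16/35 + 30 = 1034/35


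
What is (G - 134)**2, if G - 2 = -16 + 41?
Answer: 11449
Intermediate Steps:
G = 27 (G = 2 + (-16 + 41) = 2 + 25 = 27)
(G - 134)**2 = (27 - 134)**2 = (-107)**2 = 11449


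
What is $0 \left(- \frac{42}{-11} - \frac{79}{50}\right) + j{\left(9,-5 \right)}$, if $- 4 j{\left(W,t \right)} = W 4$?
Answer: $-9$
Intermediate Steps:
$j{\left(W,t \right)} = - W$ ($j{\left(W,t \right)} = - \frac{W 4}{4} = - \frac{4 W}{4} = - W$)
$0 \left(- \frac{42}{-11} - \frac{79}{50}\right) + j{\left(9,-5 \right)} = 0 \left(- \frac{42}{-11} - \frac{79}{50}\right) - 9 = 0 \left(\left(-42\right) \left(- \frac{1}{11}\right) - \frac{79}{50}\right) - 9 = 0 \left(\frac{42}{11} - \frac{79}{50}\right) - 9 = 0 \cdot \frac{1231}{550} - 9 = 0 - 9 = -9$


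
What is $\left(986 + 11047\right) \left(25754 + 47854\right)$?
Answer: $885725064$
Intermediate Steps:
$\left(986 + 11047\right) \left(25754 + 47854\right) = 12033 \cdot 73608 = 885725064$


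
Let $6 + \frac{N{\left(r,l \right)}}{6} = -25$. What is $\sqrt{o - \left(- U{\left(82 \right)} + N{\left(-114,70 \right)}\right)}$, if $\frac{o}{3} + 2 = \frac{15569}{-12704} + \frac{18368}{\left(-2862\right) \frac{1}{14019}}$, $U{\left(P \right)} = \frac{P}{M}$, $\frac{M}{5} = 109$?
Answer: $\frac{i \sqrt{20431240433449219806510}}{275216280} \approx 519.37 i$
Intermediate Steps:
$M = 545$ ($M = 5 \cdot 109 = 545$)
$N{\left(r,l \right)} = -186$ ($N{\left(r,l \right)} = -36 + 6 \left(-25\right) = -36 - 150 = -186$)
$U{\left(P \right)} = \frac{P}{545}$
$o = - \frac{545234979757}{2019936}$ ($o = -6 + 3 \left(\frac{15569}{-12704} + \frac{18368}{\left(-2862\right) \frac{1}{14019}}\right) = -6 + 3 \left(15569 \left(- \frac{1}{12704}\right) + \frac{18368}{\left(-2862\right) \frac{1}{14019}}\right) = -6 + 3 \left(- \frac{15569}{12704} + \frac{18368}{- \frac{954}{4673}}\right) = -6 + 3 \left(- \frac{15569}{12704} + 18368 \left(- \frac{4673}{954}\right)\right) = -6 + 3 \left(- \frac{15569}{12704} - \frac{42916832}{477}\right) = -6 + 3 \left(- \frac{545222860141}{6059808}\right) = -6 - \frac{545222860141}{2019936} = - \frac{545234979757}{2019936} \approx -2.6993 \cdot 10^{5}$)
$\sqrt{o - \left(- U{\left(82 \right)} + N{\left(-114,70 \right)}\right)} = \sqrt{- \frac{545234979757}{2019936} + \left(\frac{1}{545} \cdot 82 - -186\right)} = \sqrt{- \frac{545234979757}{2019936} + \left(\frac{82}{545} + 186\right)} = \sqrt{- \frac{545234979757}{2019936} + \frac{101452}{545}} = \sqrt{- \frac{296948137420493}{1100865120}} = \frac{i \sqrt{20431240433449219806510}}{275216280}$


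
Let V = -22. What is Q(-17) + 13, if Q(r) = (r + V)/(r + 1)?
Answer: 247/16 ≈ 15.438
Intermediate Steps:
Q(r) = (-22 + r)/(1 + r) (Q(r) = (r - 22)/(r + 1) = (-22 + r)/(1 + r))
Q(-17) + 13 = (-22 - 17)/(1 - 17) + 13 = -39/(-16) + 13 = -1/16*(-39) + 13 = 39/16 + 13 = 247/16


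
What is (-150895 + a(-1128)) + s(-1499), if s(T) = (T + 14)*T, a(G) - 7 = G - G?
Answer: 2075127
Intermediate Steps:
a(G) = 7 (a(G) = 7 + (G - G) = 7 + 0 = 7)
s(T) = T*(14 + T) (s(T) = (14 + T)*T = T*(14 + T))
(-150895 + a(-1128)) + s(-1499) = (-150895 + 7) - 1499*(14 - 1499) = -150888 - 1499*(-1485) = -150888 + 2226015 = 2075127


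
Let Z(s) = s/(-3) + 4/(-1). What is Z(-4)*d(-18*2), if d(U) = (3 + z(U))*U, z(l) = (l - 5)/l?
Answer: 1192/3 ≈ 397.33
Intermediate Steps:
z(l) = (-5 + l)/l
Z(s) = -4 - s/3 (Z(s) = s*(-1/3) + 4*(-1) = -s/3 - 4 = -4 - s/3)
d(U) = U*(3 + (-5 + U)/U) (d(U) = (3 + (-5 + U)/U)*U = U*(3 + (-5 + U)/U))
Z(-4)*d(-18*2) = (-4 - 1/3*(-4))*(-5 + 4*(-18*2)) = (-4 + 4/3)*(-5 + 4*(-36)) = -8*(-5 - 144)/3 = -8/3*(-149) = 1192/3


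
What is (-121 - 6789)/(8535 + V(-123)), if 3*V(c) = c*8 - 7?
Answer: -10365/12307 ≈ -0.84220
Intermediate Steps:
V(c) = -7/3 + 8*c/3 (V(c) = (c*8 - 7)/3 = (8*c - 7)/3 = (-7 + 8*c)/3 = -7/3 + 8*c/3)
(-121 - 6789)/(8535 + V(-123)) = (-121 - 6789)/(8535 + (-7/3 + (8/3)*(-123))) = -6910/(8535 + (-7/3 - 328)) = -6910/(8535 - 991/3) = -6910/24614/3 = -6910*3/24614 = -10365/12307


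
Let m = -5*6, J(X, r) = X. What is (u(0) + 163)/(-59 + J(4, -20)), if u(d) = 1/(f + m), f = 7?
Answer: -3748/1265 ≈ -2.9628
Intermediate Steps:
m = -30
u(d) = -1/23 (u(d) = 1/(7 - 30) = 1/(-23) = -1/23)
(u(0) + 163)/(-59 + J(4, -20)) = (-1/23 + 163)/(-59 + 4) = (3748/23)/(-55) = (3748/23)*(-1/55) = -3748/1265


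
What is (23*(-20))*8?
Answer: -3680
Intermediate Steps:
(23*(-20))*8 = -460*8 = -3680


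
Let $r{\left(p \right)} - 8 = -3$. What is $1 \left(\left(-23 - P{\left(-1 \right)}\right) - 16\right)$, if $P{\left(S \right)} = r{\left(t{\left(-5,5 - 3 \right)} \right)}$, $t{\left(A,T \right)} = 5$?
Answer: $-44$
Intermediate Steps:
$r{\left(p \right)} = 5$ ($r{\left(p \right)} = 8 - 3 = 5$)
$P{\left(S \right)} = 5$
$1 \left(\left(-23 - P{\left(-1 \right)}\right) - 16\right) = 1 \left(\left(-23 - 5\right) - 16\right) = 1 \left(-28 - 16\right) = 1 \left(-44\right) = -44$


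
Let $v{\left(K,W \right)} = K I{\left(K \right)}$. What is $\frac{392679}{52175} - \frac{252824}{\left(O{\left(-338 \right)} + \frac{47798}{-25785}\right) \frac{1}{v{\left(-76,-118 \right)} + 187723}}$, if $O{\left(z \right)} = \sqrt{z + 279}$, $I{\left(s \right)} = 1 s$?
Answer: $\frac{3145837924320224070499641}{2165875873421825} + \frac{32526047699690430600 i \sqrt{59}}{41511756079} \approx 1.4525 \cdot 10^{9} + 6.0185 \cdot 10^{9} i$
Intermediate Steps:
$I{\left(s \right)} = s$
$O{\left(z \right)} = \sqrt{279 + z}$
$v{\left(K,W \right)} = K^{2}$ ($v{\left(K,W \right)} = K K = K^{2}$)
$\frac{392679}{52175} - \frac{252824}{\left(O{\left(-338 \right)} + \frac{47798}{-25785}\right) \frac{1}{v{\left(-76,-118 \right)} + 187723}} = \frac{392679}{52175} - \frac{252824}{\left(\sqrt{279 - 338} + \frac{47798}{-25785}\right) \frac{1}{\left(-76\right)^{2} + 187723}} = 392679 \cdot \frac{1}{52175} - \frac{252824}{\left(\sqrt{-59} + 47798 \left(- \frac{1}{25785}\right)\right) \frac{1}{5776 + 187723}} = \frac{392679}{52175} - \frac{252824}{\left(i \sqrt{59} - \frac{47798}{25785}\right) \frac{1}{193499}} = \frac{392679}{52175} - \frac{252824}{\left(- \frac{47798}{25785} + i \sqrt{59}\right) \frac{1}{193499}} = \frac{392679}{52175} - \frac{252824}{- \frac{47798}{4989371715} + \frac{i \sqrt{59}}{193499}}$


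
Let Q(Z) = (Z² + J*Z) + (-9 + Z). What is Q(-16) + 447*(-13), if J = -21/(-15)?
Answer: -28012/5 ≈ -5602.4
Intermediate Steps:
J = 7/5 (J = -21*(-1/15) = 7/5 ≈ 1.4000)
Q(Z) = -9 + Z² + 12*Z/5 (Q(Z) = (Z² + 7*Z/5) + (-9 + Z) = -9 + Z² + 12*Z/5)
Q(-16) + 447*(-13) = (-9 + (-16)² + (12/5)*(-16)) + 447*(-13) = (-9 + 256 - 192/5) - 5811 = 1043/5 - 5811 = -28012/5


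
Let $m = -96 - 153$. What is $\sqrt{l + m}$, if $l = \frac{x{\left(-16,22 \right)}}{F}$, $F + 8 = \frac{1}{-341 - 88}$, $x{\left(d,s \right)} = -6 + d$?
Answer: $\frac{3 i \sqrt{322465123}}{3433} \approx 15.692 i$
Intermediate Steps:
$F = - \frac{3433}{429}$ ($F = -8 + \frac{1}{-341 - 88} = -8 + \frac{1}{-429} = -8 - \frac{1}{429} = - \frac{3433}{429} \approx -8.0023$)
$m = -249$
$l = \frac{9438}{3433}$ ($l = \frac{-6 - 16}{- \frac{3433}{429}} = \left(-22\right) \left(- \frac{429}{3433}\right) = \frac{9438}{3433} \approx 2.7492$)
$\sqrt{l + m} = \sqrt{\frac{9438}{3433} - 249} = \sqrt{- \frac{845379}{3433}} = \frac{3 i \sqrt{322465123}}{3433}$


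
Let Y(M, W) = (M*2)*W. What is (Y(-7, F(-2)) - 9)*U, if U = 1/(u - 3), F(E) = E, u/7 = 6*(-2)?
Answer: -19/87 ≈ -0.21839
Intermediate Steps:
u = -84 (u = 7*(6*(-2)) = 7*(-12) = -84)
Y(M, W) = 2*M*W (Y(M, W) = (2*M)*W = 2*M*W)
U = -1/87 (U = 1/(-84 - 3) = 1/(-87) = -1/87 ≈ -0.011494)
(Y(-7, F(-2)) - 9)*U = (2*(-7)*(-2) - 9)*(-1/87) = (28 - 9)*(-1/87) = 19*(-1/87) = -19/87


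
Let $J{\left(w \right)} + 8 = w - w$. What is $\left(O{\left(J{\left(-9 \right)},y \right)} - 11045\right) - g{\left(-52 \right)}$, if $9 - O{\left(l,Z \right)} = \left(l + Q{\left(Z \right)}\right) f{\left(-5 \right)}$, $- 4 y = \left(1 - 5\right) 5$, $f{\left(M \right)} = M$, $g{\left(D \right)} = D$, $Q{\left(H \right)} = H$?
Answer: $-10999$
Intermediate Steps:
$J{\left(w \right)} = -8$ ($J{\left(w \right)} = -8 + \left(w - w\right) = -8 + 0 = -8$)
$y = 5$ ($y = - \frac{\left(1 - 5\right) 5}{4} = - \frac{\left(-4\right) 5}{4} = \left(- \frac{1}{4}\right) \left(-20\right) = 5$)
$O{\left(l,Z \right)} = 9 + 5 Z + 5 l$ ($O{\left(l,Z \right)} = 9 - \left(l + Z\right) \left(-5\right) = 9 - \left(Z + l\right) \left(-5\right) = 9 - \left(- 5 Z - 5 l\right) = 9 + \left(5 Z + 5 l\right) = 9 + 5 Z + 5 l$)
$\left(O{\left(J{\left(-9 \right)},y \right)} - 11045\right) - g{\left(-52 \right)} = \left(\left(9 + 5 \cdot 5 + 5 \left(-8\right)\right) - 11045\right) - -52 = \left(\left(9 + 25 - 40\right) - 11045\right) + 52 = \left(-6 - 11045\right) + 52 = -11051 + 52 = -10999$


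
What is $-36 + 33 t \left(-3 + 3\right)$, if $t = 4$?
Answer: $-36$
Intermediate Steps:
$-36 + 33 t \left(-3 + 3\right) = -36 + 33 \cdot 4 \left(-3 + 3\right) = -36 + 33 \cdot 4 \cdot 0 = -36 + 33 \cdot 0 = -36 + 0 = -36$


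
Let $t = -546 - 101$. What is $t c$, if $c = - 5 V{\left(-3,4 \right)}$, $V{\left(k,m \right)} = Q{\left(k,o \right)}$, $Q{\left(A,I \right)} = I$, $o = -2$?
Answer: $-6470$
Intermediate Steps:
$V{\left(k,m \right)} = -2$
$c = 10$ ($c = \left(-5\right) \left(-2\right) = 10$)
$t = -647$ ($t = -546 - 101 = -647$)
$t c = \left(-647\right) 10 = -6470$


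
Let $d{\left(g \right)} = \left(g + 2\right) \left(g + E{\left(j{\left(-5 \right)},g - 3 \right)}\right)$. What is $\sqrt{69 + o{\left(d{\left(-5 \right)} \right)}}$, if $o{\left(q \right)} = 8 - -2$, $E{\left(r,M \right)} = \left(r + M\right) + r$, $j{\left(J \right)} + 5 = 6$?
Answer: $\sqrt{79} \approx 8.8882$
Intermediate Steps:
$j{\left(J \right)} = 1$ ($j{\left(J \right)} = -5 + 6 = 1$)
$E{\left(r,M \right)} = M + 2 r$ ($E{\left(r,M \right)} = \left(M + r\right) + r = M + 2 r$)
$d{\left(g \right)} = \left(-1 + 2 g\right) \left(2 + g\right)$ ($d{\left(g \right)} = \left(g + 2\right) \left(g + \left(\left(g - 3\right) + 2 \cdot 1\right)\right) = \left(2 + g\right) \left(g + \left(\left(-3 + g\right) + 2\right)\right) = \left(2 + g\right) \left(g + \left(-1 + g\right)\right) = \left(2 + g\right) \left(-1 + 2 g\right) = \left(-1 + 2 g\right) \left(2 + g\right)$)
$o{\left(q \right)} = 10$ ($o{\left(q \right)} = 8 + 2 = 10$)
$\sqrt{69 + o{\left(d{\left(-5 \right)} \right)}} = \sqrt{69 + 10} = \sqrt{79}$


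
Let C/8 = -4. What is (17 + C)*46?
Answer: -690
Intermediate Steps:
C = -32 (C = 8*(-4) = -32)
(17 + C)*46 = (17 - 32)*46 = -15*46 = -690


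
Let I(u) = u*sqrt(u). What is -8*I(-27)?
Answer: 648*I*sqrt(3) ≈ 1122.4*I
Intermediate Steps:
I(u) = u**(3/2)
-8*I(-27) = -(-648)*I*sqrt(3) = 648*I*sqrt(3)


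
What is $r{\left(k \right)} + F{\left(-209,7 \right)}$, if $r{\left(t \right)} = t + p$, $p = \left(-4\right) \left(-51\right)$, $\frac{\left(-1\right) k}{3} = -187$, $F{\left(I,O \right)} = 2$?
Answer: $767$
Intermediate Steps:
$k = 561$ ($k = \left(-3\right) \left(-187\right) = 561$)
$p = 204$
$r{\left(t \right)} = 204 + t$ ($r{\left(t \right)} = t + 204 = 204 + t$)
$r{\left(k \right)} + F{\left(-209,7 \right)} = \left(204 + 561\right) + 2 = 765 + 2 = 767$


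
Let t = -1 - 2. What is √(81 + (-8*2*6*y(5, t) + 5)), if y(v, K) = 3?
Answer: I*√202 ≈ 14.213*I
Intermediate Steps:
t = -3
√(81 + (-8*2*6*y(5, t) + 5)) = √(81 + (-8*2*6*3 + 5)) = √(81 + (-96*3 + 5)) = √(81 + (-8*36 + 5)) = √(81 + (-288 + 5)) = √(81 - 283) = √(-202) = I*√202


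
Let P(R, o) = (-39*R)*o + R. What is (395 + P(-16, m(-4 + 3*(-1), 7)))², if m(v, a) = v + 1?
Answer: 11323225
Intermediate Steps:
m(v, a) = 1 + v
P(R, o) = R - 39*R*o (P(R, o) = -39*R*o + R = R - 39*R*o)
(395 + P(-16, m(-4 + 3*(-1), 7)))² = (395 - 16*(1 - 39*(1 + (-4 + 3*(-1)))))² = (395 - 16*(1 - 39*(1 + (-4 - 3))))² = (395 - 16*(1 - 39*(1 - 7)))² = (395 - 16*(1 - 39*(-6)))² = (395 - 16*(1 + 234))² = (395 - 16*235)² = (395 - 3760)² = (-3365)² = 11323225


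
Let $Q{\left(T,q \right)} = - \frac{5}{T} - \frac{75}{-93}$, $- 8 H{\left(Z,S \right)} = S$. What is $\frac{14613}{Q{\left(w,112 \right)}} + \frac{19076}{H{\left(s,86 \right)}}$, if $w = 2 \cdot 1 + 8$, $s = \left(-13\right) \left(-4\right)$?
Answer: $\frac{37508482}{817} \approx 45910.0$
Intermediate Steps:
$s = 52$
$w = 10$ ($w = 2 + 8 = 10$)
$H{\left(Z,S \right)} = - \frac{S}{8}$
$Q{\left(T,q \right)} = \frac{25}{31} - \frac{5}{T}$ ($Q{\left(T,q \right)} = - \frac{5}{T} - - \frac{25}{31} = - \frac{5}{T} + \frac{25}{31} = \frac{25}{31} - \frac{5}{T}$)
$\frac{14613}{Q{\left(w,112 \right)}} + \frac{19076}{H{\left(s,86 \right)}} = \frac{14613}{\frac{25}{31} - \frac{5}{10}} + \frac{19076}{\left(- \frac{1}{8}\right) 86} = \frac{14613}{\frac{25}{31} - \frac{1}{2}} + \frac{19076}{- \frac{43}{4}} = \frac{14613}{\frac{25}{31} - \frac{1}{2}} + 19076 \left(- \frac{4}{43}\right) = \frac{14613}{\frac{19}{62}} - \frac{76304}{43} = 14613 \cdot \frac{62}{19} - \frac{76304}{43} = \frac{906006}{19} - \frac{76304}{43} = \frac{37508482}{817}$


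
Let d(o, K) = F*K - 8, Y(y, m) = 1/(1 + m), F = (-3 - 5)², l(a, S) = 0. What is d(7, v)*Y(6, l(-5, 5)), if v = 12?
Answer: 760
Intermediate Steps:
F = 64 (F = (-8)² = 64)
d(o, K) = -8 + 64*K (d(o, K) = 64*K - 8 = -8 + 64*K)
d(7, v)*Y(6, l(-5, 5)) = (-8 + 64*12)/(1 + 0) = (-8 + 768)/1 = 760*1 = 760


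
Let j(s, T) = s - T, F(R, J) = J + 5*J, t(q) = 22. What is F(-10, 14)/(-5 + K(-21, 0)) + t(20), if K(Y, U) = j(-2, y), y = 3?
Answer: 68/5 ≈ 13.600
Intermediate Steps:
F(R, J) = 6*J
K(Y, U) = -5 (K(Y, U) = -2 - 1*3 = -2 - 3 = -5)
F(-10, 14)/(-5 + K(-21, 0)) + t(20) = (6*14)/(-5 - 5) + 22 = 84/(-10) + 22 = 84*(-⅒) + 22 = -42/5 + 22 = 68/5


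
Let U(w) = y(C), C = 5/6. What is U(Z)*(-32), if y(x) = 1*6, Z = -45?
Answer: -192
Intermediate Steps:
C = ⅚ (C = 5*(⅙) = ⅚ ≈ 0.83333)
y(x) = 6
U(w) = 6
U(Z)*(-32) = 6*(-32) = -192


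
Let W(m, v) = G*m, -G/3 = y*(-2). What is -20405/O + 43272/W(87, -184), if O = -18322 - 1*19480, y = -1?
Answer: -90284263/1096258 ≈ -82.357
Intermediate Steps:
G = -6 (G = -(-3)*(-2) = -3*2 = -6)
O = -37802 (O = -18322 - 19480 = -37802)
W(m, v) = -6*m
-20405/O + 43272/W(87, -184) = -20405/(-37802) + 43272/((-6*87)) = -20405*(-1/37802) + 43272/(-522) = 20405/37802 + 43272*(-1/522) = 20405/37802 - 2404/29 = -90284263/1096258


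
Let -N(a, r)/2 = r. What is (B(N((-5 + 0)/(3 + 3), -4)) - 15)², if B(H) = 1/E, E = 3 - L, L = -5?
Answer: 14161/64 ≈ 221.27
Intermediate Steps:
E = 8 (E = 3 - 1*(-5) = 3 + 5 = 8)
N(a, r) = -2*r
B(H) = ⅛ (B(H) = 1/8 = ⅛)
(B(N((-5 + 0)/(3 + 3), -4)) - 15)² = (⅛ - 15)² = (-119/8)² = 14161/64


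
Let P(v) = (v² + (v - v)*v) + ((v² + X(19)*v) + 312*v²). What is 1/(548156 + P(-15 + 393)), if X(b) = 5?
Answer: 1/45415622 ≈ 2.2019e-8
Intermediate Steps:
P(v) = 5*v + 314*v² (P(v) = (v² + (v - v)*v) + ((v² + 5*v) + 312*v²) = (v² + 0*v) + (5*v + 313*v²) = (v² + 0) + (5*v + 313*v²) = v² + (5*v + 313*v²) = 5*v + 314*v²)
1/(548156 + P(-15 + 393)) = 1/(548156 + (-15 + 393)*(5 + 314*(-15 + 393))) = 1/(548156 + 378*(5 + 314*378)) = 1/(548156 + 378*(5 + 118692)) = 1/(548156 + 378*118697) = 1/(548156 + 44867466) = 1/45415622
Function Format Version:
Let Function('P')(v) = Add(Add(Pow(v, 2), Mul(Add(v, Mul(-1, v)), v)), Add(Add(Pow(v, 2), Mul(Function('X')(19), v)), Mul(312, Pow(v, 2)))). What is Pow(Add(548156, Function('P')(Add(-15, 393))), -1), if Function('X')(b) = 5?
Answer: Rational(1, 45415622) ≈ 2.2019e-8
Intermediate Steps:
Function('P')(v) = Add(Mul(5, v), Mul(314, Pow(v, 2))) (Function('P')(v) = Add(Add(Pow(v, 2), Mul(Add(v, Mul(-1, v)), v)), Add(Add(Pow(v, 2), Mul(5, v)), Mul(312, Pow(v, 2)))) = Add(Add(Pow(v, 2), Mul(0, v)), Add(Mul(5, v), Mul(313, Pow(v, 2)))) = Add(Add(Pow(v, 2), 0), Add(Mul(5, v), Mul(313, Pow(v, 2)))) = Add(Pow(v, 2), Add(Mul(5, v), Mul(313, Pow(v, 2)))) = Add(Mul(5, v), Mul(314, Pow(v, 2))))
Pow(Add(548156, Function('P')(Add(-15, 393))), -1) = Pow(Add(548156, Mul(Add(-15, 393), Add(5, Mul(314, Add(-15, 393))))), -1) = Pow(Add(548156, Mul(378, Add(5, Mul(314, 378)))), -1) = Pow(Add(548156, Mul(378, Add(5, 118692))), -1) = Pow(Add(548156, Mul(378, 118697)), -1) = Pow(Add(548156, 44867466), -1) = Pow(45415622, -1) = Rational(1, 45415622)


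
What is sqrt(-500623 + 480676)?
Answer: I*sqrt(19947) ≈ 141.23*I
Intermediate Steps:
sqrt(-500623 + 480676) = sqrt(-19947) = I*sqrt(19947)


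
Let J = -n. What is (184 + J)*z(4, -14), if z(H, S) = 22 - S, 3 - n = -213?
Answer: -1152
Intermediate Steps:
n = 216 (n = 3 - 1*(-213) = 3 + 213 = 216)
J = -216 (J = -1*216 = -216)
(184 + J)*z(4, -14) = (184 - 216)*(22 - 1*(-14)) = -32*(22 + 14) = -32*36 = -1152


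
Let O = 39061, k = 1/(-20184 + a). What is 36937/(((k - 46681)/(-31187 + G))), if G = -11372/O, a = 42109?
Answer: 986557115725611775/39978188372364 ≈ 24677.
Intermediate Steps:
k = 1/21925 (k = 1/(-20184 + 42109) = 1/21925 ≈ 4.5610e-5)
G = -11372/39061 ≈ -0.29113
36937/(((k - 46681)/(-31187 + G))) = 36937/(((1/21925 - 46681)/(-31187 - 11372/39061))) = 36937/((-1023480924/(21925*(-1218206779/39061)))) = 36937/((-1023480924/21925*(-39061/1218206779))) = 36937/(39978188372364/26709183629575) = 36937*(26709183629575/39978188372364) = 986557115725611775/39978188372364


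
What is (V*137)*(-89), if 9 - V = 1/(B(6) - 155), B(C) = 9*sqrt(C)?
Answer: -2584989158/23539 - 109737*sqrt(6)/23539 ≈ -1.0983e+5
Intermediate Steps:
V = 9 - 1/(-155 + 9*sqrt(6)) (V = 9 - 1/(9*sqrt(6) - 155) = 9 - 1/(-155 + 9*sqrt(6)) ≈ 9.0075)
(V*137)*(-89) = ((212006/23539 + 9*sqrt(6)/23539)*137)*(-89) = (29044822/23539 + 1233*sqrt(6)/23539)*(-89) = -2584989158/23539 - 109737*sqrt(6)/23539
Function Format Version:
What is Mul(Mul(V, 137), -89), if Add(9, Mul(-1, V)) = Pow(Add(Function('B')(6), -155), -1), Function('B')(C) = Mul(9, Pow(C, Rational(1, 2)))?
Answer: Add(Rational(-2584989158, 23539), Mul(Rational(-109737, 23539), Pow(6, Rational(1, 2)))) ≈ -1.0983e+5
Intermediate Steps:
V = Add(9, Mul(-1, Pow(Add(-155, Mul(9, Pow(6, Rational(1, 2)))), -1))) (V = Add(9, Mul(-1, Pow(Add(Mul(9, Pow(6, Rational(1, 2))), -155), -1))) = Add(9, Mul(-1, Pow(Add(-155, Mul(9, Pow(6, Rational(1, 2)))), -1))) ≈ 9.0075)
Mul(Mul(V, 137), -89) = Mul(Mul(Add(Rational(212006, 23539), Mul(Rational(9, 23539), Pow(6, Rational(1, 2)))), 137), -89) = Mul(Add(Rational(29044822, 23539), Mul(Rational(1233, 23539), Pow(6, Rational(1, 2)))), -89) = Add(Rational(-2584989158, 23539), Mul(Rational(-109737, 23539), Pow(6, Rational(1, 2))))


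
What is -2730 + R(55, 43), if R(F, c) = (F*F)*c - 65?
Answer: 127280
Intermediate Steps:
R(F, c) = -65 + c*F² (R(F, c) = F²*c - 65 = c*F² - 65 = -65 + c*F²)
-2730 + R(55, 43) = -2730 + (-65 + 43*55²) = -2730 + (-65 + 43*3025) = -2730 + (-65 + 130075) = -2730 + 130010 = 127280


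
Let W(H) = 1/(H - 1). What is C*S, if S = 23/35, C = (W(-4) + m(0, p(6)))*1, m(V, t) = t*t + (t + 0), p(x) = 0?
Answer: -23/175 ≈ -0.13143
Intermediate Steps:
W(H) = 1/(-1 + H)
m(V, t) = t + t**2 (m(V, t) = t**2 + t = t + t**2)
C = -1/5 (C = (1/(-1 - 4) + 0*(1 + 0))*1 = (1/(-5) + 0*1)*1 = (-1/5 + 0)*1 = -1/5*1 = -1/5 ≈ -0.20000)
S = 23/35 (S = 23*(1/35) = 23/35 ≈ 0.65714)
C*S = -1/5*23/35 = -23/175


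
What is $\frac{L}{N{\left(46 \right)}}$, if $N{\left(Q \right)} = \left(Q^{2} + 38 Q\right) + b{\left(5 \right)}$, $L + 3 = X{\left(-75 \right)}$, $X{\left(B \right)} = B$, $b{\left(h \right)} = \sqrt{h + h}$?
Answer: $- \frac{150696}{7465243} + \frac{39 \sqrt{10}}{7465243} \approx -0.02017$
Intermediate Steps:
$b{\left(h \right)} = \sqrt{2} \sqrt{h}$ ($b{\left(h \right)} = \sqrt{2 h} = \sqrt{2} \sqrt{h}$)
$L = -78$ ($L = -3 - 75 = -78$)
$N{\left(Q \right)} = \sqrt{10} + Q^{2} + 38 Q$ ($N{\left(Q \right)} = \left(Q^{2} + 38 Q\right) + \sqrt{2} \sqrt{5} = \left(Q^{2} + 38 Q\right) + \sqrt{10} = \sqrt{10} + Q^{2} + 38 Q$)
$\frac{L}{N{\left(46 \right)}} = - \frac{78}{\sqrt{10} + 46^{2} + 38 \cdot 46} = - \frac{78}{\sqrt{10} + 2116 + 1748} = - \frac{78}{3864 + \sqrt{10}}$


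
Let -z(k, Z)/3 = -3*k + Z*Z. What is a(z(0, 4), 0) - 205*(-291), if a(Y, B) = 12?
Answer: 59667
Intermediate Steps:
z(k, Z) = -3*Z**2 + 9*k (z(k, Z) = -3*(-3*k + Z*Z) = -3*(-3*k + Z**2) = -3*(Z**2 - 3*k) = -3*Z**2 + 9*k)
a(z(0, 4), 0) - 205*(-291) = 12 - 205*(-291) = 12 + 59655 = 59667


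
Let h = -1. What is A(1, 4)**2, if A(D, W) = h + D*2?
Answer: 1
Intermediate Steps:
A(D, W) = -1 + 2*D (A(D, W) = -1 + D*2 = -1 + 2*D)
A(1, 4)**2 = (-1 + 2*1)**2 = (-1 + 2)**2 = 1**2 = 1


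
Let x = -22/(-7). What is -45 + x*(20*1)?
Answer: 125/7 ≈ 17.857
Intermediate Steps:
x = 22/7 (x = -22*(-⅐) = 22/7 ≈ 3.1429)
-45 + x*(20*1) = -45 + 22*(20*1)/7 = -45 + (22/7)*20 = -45 + 440/7 = 125/7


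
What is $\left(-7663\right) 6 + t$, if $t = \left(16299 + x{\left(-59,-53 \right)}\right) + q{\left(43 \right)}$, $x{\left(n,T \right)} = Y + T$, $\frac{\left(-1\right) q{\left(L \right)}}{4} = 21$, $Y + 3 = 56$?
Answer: $-29763$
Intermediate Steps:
$Y = 53$ ($Y = -3 + 56 = 53$)
$q{\left(L \right)} = -84$ ($q{\left(L \right)} = \left(-4\right) 21 = -84$)
$x{\left(n,T \right)} = 53 + T$
$t = 16215$ ($t = \left(16299 + \left(53 - 53\right)\right) - 84 = \left(16299 + 0\right) - 84 = 16299 - 84 = 16215$)
$\left(-7663\right) 6 + t = \left(-7663\right) 6 + 16215 = -45978 + 16215 = -29763$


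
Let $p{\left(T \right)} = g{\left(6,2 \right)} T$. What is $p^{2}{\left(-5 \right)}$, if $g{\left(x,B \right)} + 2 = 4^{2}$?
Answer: $4900$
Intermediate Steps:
$g{\left(x,B \right)} = 14$ ($g{\left(x,B \right)} = -2 + 4^{2} = -2 + 16 = 14$)
$p{\left(T \right)} = 14 T$
$p^{2}{\left(-5 \right)} = \left(14 \left(-5\right)\right)^{2} = \left(-70\right)^{2} = 4900$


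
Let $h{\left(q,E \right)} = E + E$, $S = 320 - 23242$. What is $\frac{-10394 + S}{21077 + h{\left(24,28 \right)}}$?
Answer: $- \frac{33316}{21133} \approx -1.5765$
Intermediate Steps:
$S = -22922$
$h{\left(q,E \right)} = 2 E$
$\frac{-10394 + S}{21077 + h{\left(24,28 \right)}} = \frac{-10394 - 22922}{21077 + 2 \cdot 28} = - \frac{33316}{21077 + 56} = - \frac{33316}{21133}$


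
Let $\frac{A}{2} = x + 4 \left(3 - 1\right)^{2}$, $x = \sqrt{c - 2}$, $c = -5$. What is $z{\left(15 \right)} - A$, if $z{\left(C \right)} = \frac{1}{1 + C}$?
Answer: $- \frac{511}{16} - 2 i \sqrt{7} \approx -31.938 - 5.2915 i$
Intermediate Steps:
$x = i \sqrt{7}$ ($x = \sqrt{-5 - 2} = \sqrt{-7} = i \sqrt{7} \approx 2.6458 i$)
$A = 32 + 2 i \sqrt{7}$ ($A = 2 \left(i \sqrt{7} + 4 \left(3 - 1\right)^{2}\right) = 2 \left(i \sqrt{7} + 4 \cdot 2^{2}\right) = 2 \left(i \sqrt{7} + 4 \cdot 4\right) = 2 \left(i \sqrt{7} + 16\right) = 2 \left(16 + i \sqrt{7}\right) = 32 + 2 i \sqrt{7} \approx 32.0 + 5.2915 i$)
$z{\left(15 \right)} - A = \frac{1}{1 + 15} - \left(32 + 2 i \sqrt{7}\right) = \frac{1}{16} - \left(32 + 2 i \sqrt{7}\right) = - \frac{511}{16} - 2 i \sqrt{7}$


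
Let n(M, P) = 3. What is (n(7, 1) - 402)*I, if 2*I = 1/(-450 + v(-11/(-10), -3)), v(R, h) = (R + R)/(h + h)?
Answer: 5985/13511 ≈ 0.44297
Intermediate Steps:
v(R, h) = R/h (v(R, h) = (2*R)/((2*h)) = (2*R)*(1/(2*h)) = R/h)
I = -15/13511 (I = 1/(2*(-450 - 11/(-10)/(-3))) = 1/(2*(-450 - 11*(-⅒)*(-⅓))) = 1/(2*(-450 + (11/10)*(-⅓))) = 1/(2*(-450 - 11/30)) = 1/(2*(-13511/30)) = (½)*(-30/13511) = -15/13511 ≈ -0.0011102)
(n(7, 1) - 402)*I = (3 - 402)*(-15/13511) = -399*(-15/13511) = 5985/13511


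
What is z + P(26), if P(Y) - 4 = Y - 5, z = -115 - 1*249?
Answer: -339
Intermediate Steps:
z = -364 (z = -115 - 249 = -364)
P(Y) = -1 + Y (P(Y) = 4 + (Y - 5) = 4 + (-5 + Y) = -1 + Y)
z + P(26) = -364 + (-1 + 26) = -364 + 25 = -339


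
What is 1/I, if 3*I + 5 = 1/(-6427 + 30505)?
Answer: -72234/120389 ≈ -0.60001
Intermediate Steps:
I = -120389/72234 (I = -5/3 + 1/(3*(-6427 + 30505)) = -5/3 + (⅓)/24078 = -5/3 + (⅓)*(1/24078) = -5/3 + 1/72234 = -120389/72234 ≈ -1.6667)
1/I = 1/(-120389/72234) = -72234/120389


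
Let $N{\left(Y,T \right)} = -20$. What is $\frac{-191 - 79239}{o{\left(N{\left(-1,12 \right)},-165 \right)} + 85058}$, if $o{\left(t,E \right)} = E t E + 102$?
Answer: $\frac{7943}{45934} \approx 0.17292$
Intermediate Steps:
$o{\left(t,E \right)} = 102 + t E^{2}$ ($o{\left(t,E \right)} = t E^{2} + 102 = 102 + t E^{2}$)
$\frac{-191 - 79239}{o{\left(N{\left(-1,12 \right)},-165 \right)} + 85058} = \frac{-191 - 79239}{\left(102 - 20 \left(-165\right)^{2}\right) + 85058} = - \frac{79430}{\left(102 - 544500\right) + 85058} = - \frac{79430}{-544398 + 85058} = - \frac{79430}{-459340} = \left(-79430\right) \left(- \frac{1}{459340}\right) = \frac{7943}{45934}$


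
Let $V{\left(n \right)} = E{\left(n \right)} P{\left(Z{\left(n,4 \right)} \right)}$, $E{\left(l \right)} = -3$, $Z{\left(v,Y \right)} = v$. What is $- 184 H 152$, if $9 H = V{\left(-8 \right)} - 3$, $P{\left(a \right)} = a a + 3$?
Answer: $\frac{1901824}{3} \approx 6.3394 \cdot 10^{5}$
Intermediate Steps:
$P{\left(a \right)} = 3 + a^{2}$ ($P{\left(a \right)} = a^{2} + 3 = 3 + a^{2}$)
$V{\left(n \right)} = -9 - 3 n^{2}$ ($V{\left(n \right)} = - 3 \left(3 + n^{2}\right) = -9 - 3 n^{2}$)
$H = - \frac{68}{3}$ ($H = \frac{\left(-9 - 3 \left(-8\right)^{2}\right) - 3}{9} = \frac{\left(-9 - 192\right) - 3}{9} = \frac{-201 - 3}{9} = \frac{1}{9} \left(-204\right) = - \frac{68}{3} \approx -22.667$)
$- 184 H 152 = \left(-184\right) \left(- \frac{68}{3}\right) 152 = \frac{12512}{3} \cdot 152 = \frac{1901824}{3}$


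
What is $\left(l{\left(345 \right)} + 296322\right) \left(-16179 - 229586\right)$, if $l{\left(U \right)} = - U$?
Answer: $-72740787405$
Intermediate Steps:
$\left(l{\left(345 \right)} + 296322\right) \left(-16179 - 229586\right) = \left(\left(-1\right) 345 + 296322\right) \left(-16179 - 229586\right) = \left(-345 + 296322\right) \left(-245765\right) = 295977 \left(-245765\right) = -72740787405$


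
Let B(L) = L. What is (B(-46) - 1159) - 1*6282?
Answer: -7487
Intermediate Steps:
(B(-46) - 1159) - 1*6282 = (-46 - 1159) - 1*6282 = -1205 - 6282 = -7487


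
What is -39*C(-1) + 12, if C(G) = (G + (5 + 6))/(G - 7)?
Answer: 243/4 ≈ 60.750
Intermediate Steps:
C(G) = (11 + G)/(-7 + G) (C(G) = (G + 11)/(-7 + G) = (11 + G)/(-7 + G))
-39*C(-1) + 12 = -39*(11 - 1)/(-7 - 1) + 12 = -39*10/(-8) + 12 = -(-39)*10/8 + 12 = -39*(-5/4) + 12 = 195/4 + 12 = 243/4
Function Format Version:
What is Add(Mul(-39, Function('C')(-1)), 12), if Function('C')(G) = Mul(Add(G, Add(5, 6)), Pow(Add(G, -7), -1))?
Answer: Rational(243, 4) ≈ 60.750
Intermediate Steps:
Function('C')(G) = Mul(Pow(Add(-7, G), -1), Add(11, G)) (Function('C')(G) = Mul(Add(G, 11), Pow(Add(-7, G), -1)) = Mul(Add(11, G), Pow(Add(-7, G), -1)) = Mul(Pow(Add(-7, G), -1), Add(11, G)))
Add(Mul(-39, Function('C')(-1)), 12) = Add(Mul(-39, Mul(Pow(Add(-7, -1), -1), Add(11, -1))), 12) = Add(Mul(-39, Mul(Pow(-8, -1), 10)), 12) = Add(Mul(-39, Mul(Rational(-1, 8), 10)), 12) = Add(Mul(-39, Rational(-5, 4)), 12) = Add(Rational(195, 4), 12) = Rational(243, 4)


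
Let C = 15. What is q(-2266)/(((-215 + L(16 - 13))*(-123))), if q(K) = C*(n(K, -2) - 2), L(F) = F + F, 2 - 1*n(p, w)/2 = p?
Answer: 22670/8569 ≈ 2.6456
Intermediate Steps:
n(p, w) = 4 - 2*p
L(F) = 2*F
q(K) = 30 - 30*K (q(K) = 15*((4 - 2*K) - 2) = 15*(2 - 2*K) = 30 - 30*K)
q(-2266)/(((-215 + L(16 - 13))*(-123))) = (30 - 30*(-2266))/(((-215 + 2*(16 - 13))*(-123))) = (30 + 67980)/(((-215 + 2*3)*(-123))) = 68010/(((-215 + 6)*(-123))) = 68010/((-209*(-123))) = 68010/25707 = 68010*(1/25707) = 22670/8569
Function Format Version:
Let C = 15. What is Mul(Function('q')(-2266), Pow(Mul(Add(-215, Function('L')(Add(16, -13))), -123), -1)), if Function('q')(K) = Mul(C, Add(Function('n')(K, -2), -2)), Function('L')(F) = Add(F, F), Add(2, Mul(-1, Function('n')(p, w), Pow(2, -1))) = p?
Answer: Rational(22670, 8569) ≈ 2.6456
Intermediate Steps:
Function('n')(p, w) = Add(4, Mul(-2, p))
Function('L')(F) = Mul(2, F)
Function('q')(K) = Add(30, Mul(-30, K)) (Function('q')(K) = Mul(15, Add(Add(4, Mul(-2, K)), -2)) = Mul(15, Add(2, Mul(-2, K))) = Add(30, Mul(-30, K)))
Mul(Function('q')(-2266), Pow(Mul(Add(-215, Function('L')(Add(16, -13))), -123), -1)) = Mul(Add(30, Mul(-30, -2266)), Pow(Mul(Add(-215, Mul(2, Add(16, -13))), -123), -1)) = Mul(Add(30, 67980), Pow(Mul(Add(-215, Mul(2, 3)), -123), -1)) = Mul(68010, Pow(Mul(Add(-215, 6), -123), -1)) = Mul(68010, Pow(Mul(-209, -123), -1)) = Mul(68010, Pow(25707, -1)) = Mul(68010, Rational(1, 25707)) = Rational(22670, 8569)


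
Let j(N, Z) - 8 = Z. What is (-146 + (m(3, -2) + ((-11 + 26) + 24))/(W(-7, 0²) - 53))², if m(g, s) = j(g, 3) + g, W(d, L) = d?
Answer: 77668969/3600 ≈ 21575.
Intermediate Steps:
j(N, Z) = 8 + Z
m(g, s) = 11 + g (m(g, s) = (8 + 3) + g = 11 + g)
(-146 + (m(3, -2) + ((-11 + 26) + 24))/(W(-7, 0²) - 53))² = (-146 + ((11 + 3) + ((-11 + 26) + 24))/(-7 - 53))² = (-146 + (14 + (15 + 24))/(-60))² = (-146 + (14 + 39)*(-1/60))² = (-146 + 53*(-1/60))² = (-146 - 53/60)² = (-8813/60)² = 77668969/3600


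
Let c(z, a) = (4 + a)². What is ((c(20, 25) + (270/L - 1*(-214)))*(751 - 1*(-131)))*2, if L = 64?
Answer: 14947695/8 ≈ 1.8685e+6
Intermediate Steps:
((c(20, 25) + (270/L - 1*(-214)))*(751 - 1*(-131)))*2 = (((4 + 25)² + (270/64 - 1*(-214)))*(751 - 1*(-131)))*2 = ((29² + (270*(1/64) + 214))*(751 + 131))*2 = ((841 + (135/32 + 214))*882)*2 = ((841 + 6983/32)*882)*2 = ((33895/32)*882)*2 = (14947695/16)*2 = 14947695/8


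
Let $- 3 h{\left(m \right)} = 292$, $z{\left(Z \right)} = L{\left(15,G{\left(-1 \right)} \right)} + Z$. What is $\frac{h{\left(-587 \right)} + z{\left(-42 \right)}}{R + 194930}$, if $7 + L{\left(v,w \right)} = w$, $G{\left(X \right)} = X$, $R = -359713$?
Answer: $\frac{442}{494349} \approx 0.00089411$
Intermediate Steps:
$L{\left(v,w \right)} = -7 + w$
$z{\left(Z \right)} = -8 + Z$ ($z{\left(Z \right)} = \left(-7 - 1\right) + Z = -8 + Z$)
$h{\left(m \right)} = - \frac{292}{3}$ ($h{\left(m \right)} = \left(- \frac{1}{3}\right) 292 = - \frac{292}{3}$)
$\frac{h{\left(-587 \right)} + z{\left(-42 \right)}}{R + 194930} = \frac{- \frac{292}{3} - 50}{-359713 + 194930} = \frac{- \frac{292}{3} - 50}{-164783} = \left(- \frac{442}{3}\right) \left(- \frac{1}{164783}\right) = \frac{442}{494349}$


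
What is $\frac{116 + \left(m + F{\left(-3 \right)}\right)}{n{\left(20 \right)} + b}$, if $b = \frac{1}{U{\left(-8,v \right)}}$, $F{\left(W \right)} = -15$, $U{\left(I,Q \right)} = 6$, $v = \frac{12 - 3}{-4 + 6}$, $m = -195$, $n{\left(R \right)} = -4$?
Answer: $\frac{564}{23} \approx 24.522$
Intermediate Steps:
$v = \frac{9}{2} \approx 4.5$
$b = \frac{1}{6} \approx 0.16667$
$\frac{116 + \left(m + F{\left(-3 \right)}\right)}{n{\left(20 \right)} + b} = \frac{116 - 210}{-4 + \frac{1}{6}} = \frac{116 - 210}{- \frac{23}{6}} = \left(-94\right) \left(- \frac{6}{23}\right) = \frac{564}{23}$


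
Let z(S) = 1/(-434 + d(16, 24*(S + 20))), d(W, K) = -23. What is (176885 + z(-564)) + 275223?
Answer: 206613355/457 ≈ 4.5211e+5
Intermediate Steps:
z(S) = -1/457 (z(S) = 1/(-434 - 23) = 1/(-457) = -1/457)
(176885 + z(-564)) + 275223 = (176885 - 1/457) + 275223 = 80836444/457 + 275223 = 206613355/457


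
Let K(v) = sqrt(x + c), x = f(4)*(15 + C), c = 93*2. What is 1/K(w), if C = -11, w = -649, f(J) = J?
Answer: sqrt(202)/202 ≈ 0.070360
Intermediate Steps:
c = 186
x = 16 (x = 4*(15 - 11) = 4*4 = 16)
K(v) = sqrt(202) (K(v) = sqrt(16 + 186) = sqrt(202))
1/K(w) = 1/(sqrt(202)) = sqrt(202)/202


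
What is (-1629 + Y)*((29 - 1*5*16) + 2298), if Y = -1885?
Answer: -7895958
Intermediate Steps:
(-1629 + Y)*((29 - 1*5*16) + 2298) = (-1629 - 1885)*((29 - 1*5*16) + 2298) = -3514*((29 - 5*16) + 2298) = -3514*((29 - 80) + 2298) = -3514*(-51 + 2298) = -3514*2247 = -7895958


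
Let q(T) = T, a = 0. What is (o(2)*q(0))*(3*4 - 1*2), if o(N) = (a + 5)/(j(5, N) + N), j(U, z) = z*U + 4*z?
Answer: 0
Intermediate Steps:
j(U, z) = 4*z + U*z (j(U, z) = U*z + 4*z = 4*z + U*z)
o(N) = 1/(2*N) (o(N) = (0 + 5)/(N*(4 + 5) + N) = 5/(N*9 + N) = 5/(9*N + N) = 5/((10*N)) = 5*(1/(10*N)) = 1/(2*N))
(o(2)*q(0))*(3*4 - 1*2) = (((½)/2)*0)*(3*4 - 1*2) = (((½)*(½))*0)*(12 - 2) = ((¼)*0)*10 = 0*10 = 0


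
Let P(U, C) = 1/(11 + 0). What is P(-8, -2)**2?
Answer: 1/121 ≈ 0.0082645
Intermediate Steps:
P(U, C) = 1/11
P(-8, -2)**2 = (1/11)**2 = 1/121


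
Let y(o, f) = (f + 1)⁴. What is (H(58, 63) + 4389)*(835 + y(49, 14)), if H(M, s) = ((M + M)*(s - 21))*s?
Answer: 16020784500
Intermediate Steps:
H(M, s) = 2*M*s*(-21 + s) (H(M, s) = ((2*M)*(-21 + s))*s = (2*M*(-21 + s))*s = 2*M*s*(-21 + s))
y(o, f) = (1 + f)⁴
(H(58, 63) + 4389)*(835 + y(49, 14)) = (2*58*63*(-21 + 63) + 4389)*(835 + (1 + 14)⁴) = (2*58*63*42 + 4389)*(835 + 15⁴) = (306936 + 4389)*(835 + 50625) = 311325*51460 = 16020784500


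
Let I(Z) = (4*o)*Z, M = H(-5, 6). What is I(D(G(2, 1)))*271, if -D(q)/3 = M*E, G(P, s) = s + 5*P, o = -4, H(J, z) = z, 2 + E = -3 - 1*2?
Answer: -546336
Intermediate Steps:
E = -7 (E = -2 + (-3 - 1*2) = -2 + (-3 - 2) = -2 - 5 = -7)
M = 6
D(q) = 126 (D(q) = -18*(-7) = -3*(-42) = 126)
I(Z) = -16*Z (I(Z) = (4*(-4))*Z = -16*Z)
I(D(G(2, 1)))*271 = -16*126*271 = -2016*271 = -546336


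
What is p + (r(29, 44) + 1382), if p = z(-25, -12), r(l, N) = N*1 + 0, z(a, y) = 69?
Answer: 1495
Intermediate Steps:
r(l, N) = N (r(l, N) = N + 0 = N)
p = 69
p + (r(29, 44) + 1382) = 69 + (44 + 1382) = 69 + 1426 = 1495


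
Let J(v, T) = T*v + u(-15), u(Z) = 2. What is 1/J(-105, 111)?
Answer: -1/11653 ≈ -8.5815e-5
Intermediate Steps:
J(v, T) = 2 + T*v (J(v, T) = T*v + 2 = 2 + T*v)
1/J(-105, 111) = 1/(2 + 111*(-105)) = 1/(2 - 11655) = 1/(-11653) = -1/11653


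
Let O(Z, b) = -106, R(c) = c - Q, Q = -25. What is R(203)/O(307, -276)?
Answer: -114/53 ≈ -2.1509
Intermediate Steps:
R(c) = 25 + c (R(c) = c - 1*(-25) = c + 25 = 25 + c)
R(203)/O(307, -276) = (25 + 203)/(-106) = 228*(-1/106) = -114/53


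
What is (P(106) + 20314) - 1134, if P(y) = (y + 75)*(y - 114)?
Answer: 17732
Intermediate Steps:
P(y) = (-114 + y)*(75 + y) (P(y) = (75 + y)*(-114 + y) = (-114 + y)*(75 + y))
(P(106) + 20314) - 1134 = ((-8550 + 106² - 39*106) + 20314) - 1134 = ((-8550 + 11236 - 4134) + 20314) - 1134 = (-1448 + 20314) - 1134 = 18866 - 1134 = 17732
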